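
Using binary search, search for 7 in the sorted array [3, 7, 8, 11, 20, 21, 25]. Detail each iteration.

Binary search for 7 in [3, 7, 8, 11, 20, 21, 25]:

lo=0, hi=6, mid=3, arr[mid]=11 -> 11 > 7, search left half
lo=0, hi=2, mid=1, arr[mid]=7 -> Found target at index 1!

Binary search finds 7 at index 1 after 2 comparisons. The search repeatedly halves the search space by comparing with the middle element.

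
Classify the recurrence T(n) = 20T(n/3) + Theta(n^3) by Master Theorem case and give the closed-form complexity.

Master Theorem for T(n) = 20T(n/3) + O(n^3):

a = 20, b = 3, c = 3
log_b(a) = log_3(20) = 2.7268

Case 3: c = 3 > log_3(20) = 2.7268
T(n) = O(n^3) = O(n^3)

For T(n) = 20T(n/3) + O(n^3): log_3(20) = 2.7268. This is Case 3 of the Master Theorem (c > log_b(a), work dominated by root), giving O(n^3).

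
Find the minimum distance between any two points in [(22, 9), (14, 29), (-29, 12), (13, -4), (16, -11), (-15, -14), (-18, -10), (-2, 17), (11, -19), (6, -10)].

Computing all pairwise distances among 10 points:

d((22, 9), (14, 29)) = 21.5407
d((22, 9), (-29, 12)) = 51.0882
d((22, 9), (13, -4)) = 15.8114
d((22, 9), (16, -11)) = 20.8806
d((22, 9), (-15, -14)) = 43.566
d((22, 9), (-18, -10)) = 44.2832
d((22, 9), (-2, 17)) = 25.2982
d((22, 9), (11, -19)) = 30.0832
d((22, 9), (6, -10)) = 24.8395
d((14, 29), (-29, 12)) = 46.2385
d((14, 29), (13, -4)) = 33.0151
d((14, 29), (16, -11)) = 40.05
d((14, 29), (-15, -14)) = 51.8652
d((14, 29), (-18, -10)) = 50.448
d((14, 29), (-2, 17)) = 20.0
d((14, 29), (11, -19)) = 48.0937
d((14, 29), (6, -10)) = 39.8121
d((-29, 12), (13, -4)) = 44.9444
d((-29, 12), (16, -11)) = 50.5371
d((-29, 12), (-15, -14)) = 29.5296
d((-29, 12), (-18, -10)) = 24.5967
d((-29, 12), (-2, 17)) = 27.4591
d((-29, 12), (11, -19)) = 50.6063
d((-29, 12), (6, -10)) = 41.3401
d((13, -4), (16, -11)) = 7.6158
d((13, -4), (-15, -14)) = 29.7321
d((13, -4), (-18, -10)) = 31.5753
d((13, -4), (-2, 17)) = 25.807
d((13, -4), (11, -19)) = 15.1327
d((13, -4), (6, -10)) = 9.2195
d((16, -11), (-15, -14)) = 31.1448
d((16, -11), (-18, -10)) = 34.0147
d((16, -11), (-2, 17)) = 33.2866
d((16, -11), (11, -19)) = 9.434
d((16, -11), (6, -10)) = 10.0499
d((-15, -14), (-18, -10)) = 5.0 <-- minimum
d((-15, -14), (-2, 17)) = 33.6155
d((-15, -14), (11, -19)) = 26.4764
d((-15, -14), (6, -10)) = 21.3776
d((-18, -10), (-2, 17)) = 31.3847
d((-18, -10), (11, -19)) = 30.3645
d((-18, -10), (6, -10)) = 24.0
d((-2, 17), (11, -19)) = 38.2753
d((-2, 17), (6, -10)) = 28.1603
d((11, -19), (6, -10)) = 10.2956

Closest pair: (-15, -14) and (-18, -10) with distance 5.0

The closest pair is (-15, -14) and (-18, -10) with Euclidean distance 5.0. For 10 points, brute-force pairwise comparison is shown above. For large n, the divide-and-conquer algorithm (sort by x, recurse on halves, check the dividing strip) achieves O(n log n).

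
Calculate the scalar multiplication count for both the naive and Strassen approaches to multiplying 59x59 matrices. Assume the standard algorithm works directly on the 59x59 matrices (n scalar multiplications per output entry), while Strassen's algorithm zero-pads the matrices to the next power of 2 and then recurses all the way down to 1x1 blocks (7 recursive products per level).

Matrix multiplication for 59x59 matrices:

Strassen's algorithm requires power-of-2 dimensions. Pad 59x59 to 64x64 (next power of 2).

Standard algorithm: 59^3 = 205379 multiplications
Strassen's algorithm: 7^(log2(64)) = 7^6 = 117649 multiplications
Savings: 205379 - 117649 = 87730 multiplications

Standard: 205379 multiplications (59^3). Strassen: 117649 multiplications (7^6, after padding to 64x64). Strassen reduces 8 recursive multiplications to 7 at each level.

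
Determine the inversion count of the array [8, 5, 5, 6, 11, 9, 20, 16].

Finding inversions in [8, 5, 5, 6, 11, 9, 20, 16]:

(0, 1): arr[0]=8 > arr[1]=5
(0, 2): arr[0]=8 > arr[2]=5
(0, 3): arr[0]=8 > arr[3]=6
(4, 5): arr[4]=11 > arr[5]=9
(6, 7): arr[6]=20 > arr[7]=16

Total inversions: 5

The array has 5 inversion(s): (0,1), (0,2), (0,3), (4,5), (6,7). Each pair (i,j) satisfies i < j and arr[i] > arr[j].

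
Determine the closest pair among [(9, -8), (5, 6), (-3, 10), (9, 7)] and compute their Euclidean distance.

Computing all pairwise distances among 4 points:

d((9, -8), (5, 6)) = 14.5602
d((9, -8), (-3, 10)) = 21.6333
d((9, -8), (9, 7)) = 15.0
d((5, 6), (-3, 10)) = 8.9443
d((5, 6), (9, 7)) = 4.1231 <-- minimum
d((-3, 10), (9, 7)) = 12.3693

Closest pair: (5, 6) and (9, 7) with distance 4.1231

The closest pair is (5, 6) and (9, 7) with Euclidean distance 4.1231. For 4 points, brute-force pairwise comparison is shown above. For large n, the divide-and-conquer algorithm (sort by x, recurse on halves, check the dividing strip) achieves O(n log n).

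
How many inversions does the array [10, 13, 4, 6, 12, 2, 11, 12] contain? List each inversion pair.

Finding inversions in [10, 13, 4, 6, 12, 2, 11, 12]:

(0, 2): arr[0]=10 > arr[2]=4
(0, 3): arr[0]=10 > arr[3]=6
(0, 5): arr[0]=10 > arr[5]=2
(1, 2): arr[1]=13 > arr[2]=4
(1, 3): arr[1]=13 > arr[3]=6
(1, 4): arr[1]=13 > arr[4]=12
(1, 5): arr[1]=13 > arr[5]=2
(1, 6): arr[1]=13 > arr[6]=11
(1, 7): arr[1]=13 > arr[7]=12
(2, 5): arr[2]=4 > arr[5]=2
(3, 5): arr[3]=6 > arr[5]=2
(4, 5): arr[4]=12 > arr[5]=2
(4, 6): arr[4]=12 > arr[6]=11

Total inversions: 13

The array has 13 inversion(s): (0,2), (0,3), (0,5), (1,2), (1,3), (1,4), (1,5), (1,6), (1,7), (2,5), (3,5), (4,5), (4,6). Each pair (i,j) satisfies i < j and arr[i] > arr[j].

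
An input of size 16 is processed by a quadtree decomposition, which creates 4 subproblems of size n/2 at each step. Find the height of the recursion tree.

For divide and conquer with division factor 2:

Problem sizes at each level:
Level 0: 16
Level 1: 8
Level 2: 4
Level 3: 2
Level 4: 1

The root is level 0 and the size-1 base case is level 4 (the tree spans levels 0 through 4, i.e. 5 levels counting the root), so the depth is the number of divisions: log_2(16) = 4

The recursion tree depth is log_2(16) = 4. At each level, the problem size is divided by 2, so it takes 4 divisions to reduce to a base case of size 1. The algorithm makes 4 recursive calls at each level.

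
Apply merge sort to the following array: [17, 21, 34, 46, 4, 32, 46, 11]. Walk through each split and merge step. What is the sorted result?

Merge sort trace:

Split: [17, 21, 34, 46, 4, 32, 46, 11] -> [17, 21, 34, 46] and [4, 32, 46, 11]
  Split: [17, 21, 34, 46] -> [17, 21] and [34, 46]
    Split: [17, 21] -> [17] and [21]
    Merge: [17] + [21] -> [17, 21]
    Split: [34, 46] -> [34] and [46]
    Merge: [34] + [46] -> [34, 46]
  Merge: [17, 21] + [34, 46] -> [17, 21, 34, 46]
  Split: [4, 32, 46, 11] -> [4, 32] and [46, 11]
    Split: [4, 32] -> [4] and [32]
    Merge: [4] + [32] -> [4, 32]
    Split: [46, 11] -> [46] and [11]
    Merge: [46] + [11] -> [11, 46]
  Merge: [4, 32] + [11, 46] -> [4, 11, 32, 46]
Merge: [17, 21, 34, 46] + [4, 11, 32, 46] -> [4, 11, 17, 21, 32, 34, 46, 46]

Final sorted array: [4, 11, 17, 21, 32, 34, 46, 46]

The merge sort proceeds by recursively splitting the array and merging sorted halves.
After all merges, the sorted array is [4, 11, 17, 21, 32, 34, 46, 46].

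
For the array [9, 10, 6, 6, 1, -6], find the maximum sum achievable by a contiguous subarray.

Using Kadane's algorithm on [9, 10, 6, 6, 1, -6]:

Scanning through the array:
Position 1 (value 10): max_ending_here = 19, max_so_far = 19
Position 2 (value 6): max_ending_here = 25, max_so_far = 25
Position 3 (value 6): max_ending_here = 31, max_so_far = 31
Position 4 (value 1): max_ending_here = 32, max_so_far = 32
Position 5 (value -6): max_ending_here = 26, max_so_far = 32

Maximum subarray: [9, 10, 6, 6, 1]
Maximum sum: 32

The maximum subarray is [9, 10, 6, 6, 1] with sum 32. This subarray runs from index 0 to index 4.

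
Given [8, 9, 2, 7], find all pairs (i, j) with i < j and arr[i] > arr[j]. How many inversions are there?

Finding inversions in [8, 9, 2, 7]:

(0, 2): arr[0]=8 > arr[2]=2
(0, 3): arr[0]=8 > arr[3]=7
(1, 2): arr[1]=9 > arr[2]=2
(1, 3): arr[1]=9 > arr[3]=7

Total inversions: 4

The array has 4 inversion(s): (0,2), (0,3), (1,2), (1,3). Each pair (i,j) satisfies i < j and arr[i] > arr[j].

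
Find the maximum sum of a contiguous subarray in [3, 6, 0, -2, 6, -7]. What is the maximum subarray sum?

Using Kadane's algorithm on [3, 6, 0, -2, 6, -7]:

Scanning through the array:
Position 1 (value 6): max_ending_here = 9, max_so_far = 9
Position 2 (value 0): max_ending_here = 9, max_so_far = 9
Position 3 (value -2): max_ending_here = 7, max_so_far = 9
Position 4 (value 6): max_ending_here = 13, max_so_far = 13
Position 5 (value -7): max_ending_here = 6, max_so_far = 13

Maximum subarray: [3, 6, 0, -2, 6]
Maximum sum: 13

The maximum subarray is [3, 6, 0, -2, 6] with sum 13. This subarray runs from index 0 to index 4.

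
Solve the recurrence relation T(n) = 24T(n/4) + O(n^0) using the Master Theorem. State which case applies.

Master Theorem for T(n) = 24T(n/4) + O(n^0):

a = 24, b = 4, c = 0
log_b(a) = log_4(24) = 2.2925

Case 1: c = 0 < log_4(24) = 2.2925
T(n) = O(n^(log_4 24))

For T(n) = 24T(n/4) + O(n^0): log_4(24) = 2.2925. This is Case 1 of the Master Theorem (c < log_b(a), work dominated by leaves), giving O(n^(log_4 24)).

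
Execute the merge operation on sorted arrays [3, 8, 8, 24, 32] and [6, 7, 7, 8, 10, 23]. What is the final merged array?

Merging process:

Compare 3 vs 6: take 3 from left. Merged: [3]
Compare 8 vs 6: take 6 from right. Merged: [3, 6]
Compare 8 vs 7: take 7 from right. Merged: [3, 6, 7]
Compare 8 vs 7: take 7 from right. Merged: [3, 6, 7, 7]
Compare 8 vs 8: take 8 from left. Merged: [3, 6, 7, 7, 8]
Compare 8 vs 8: take 8 from left. Merged: [3, 6, 7, 7, 8, 8]
Compare 24 vs 8: take 8 from right. Merged: [3, 6, 7, 7, 8, 8, 8]
Compare 24 vs 10: take 10 from right. Merged: [3, 6, 7, 7, 8, 8, 8, 10]
Compare 24 vs 23: take 23 from right. Merged: [3, 6, 7, 7, 8, 8, 8, 10, 23]
Append remaining from left: [24, 32]. Merged: [3, 6, 7, 7, 8, 8, 8, 10, 23, 24, 32]

Final merged array: [3, 6, 7, 7, 8, 8, 8, 10, 23, 24, 32]
Total comparisons: 9

The merged array is [3, 6, 7, 7, 8, 8, 8, 10, 23, 24, 32], requiring 9 comparisons. The merge step runs in O(n) time where n is the total number of elements.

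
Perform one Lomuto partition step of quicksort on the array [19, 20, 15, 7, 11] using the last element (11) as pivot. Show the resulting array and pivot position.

Lomuto partition with pivot = 11:

Initial array: [19, 20, 15, 7, 11]

arr[0]=19 > 11: no swap
arr[1]=20 > 11: no swap
arr[2]=15 > 11: no swap
arr[3]=7 <= 11: swap with position 0, array becomes [7, 20, 15, 19, 11]

Place pivot at position 1: [7, 11, 15, 19, 20]
Pivot position: 1

After partitioning with pivot 11, the array becomes [7, 11, 15, 19, 20]. The pivot is placed at index 1. All elements to the left of the pivot are <= 11, and all elements to the right are > 11.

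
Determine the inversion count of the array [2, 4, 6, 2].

Finding inversions in [2, 4, 6, 2]:

(1, 3): arr[1]=4 > arr[3]=2
(2, 3): arr[2]=6 > arr[3]=2

Total inversions: 2

The array has 2 inversion(s): (1,3), (2,3). Each pair (i,j) satisfies i < j and arr[i] > arr[j].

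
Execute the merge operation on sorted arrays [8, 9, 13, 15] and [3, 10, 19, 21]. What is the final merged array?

Merging process:

Compare 8 vs 3: take 3 from right. Merged: [3]
Compare 8 vs 10: take 8 from left. Merged: [3, 8]
Compare 9 vs 10: take 9 from left. Merged: [3, 8, 9]
Compare 13 vs 10: take 10 from right. Merged: [3, 8, 9, 10]
Compare 13 vs 19: take 13 from left. Merged: [3, 8, 9, 10, 13]
Compare 15 vs 19: take 15 from left. Merged: [3, 8, 9, 10, 13, 15]
Append remaining from right: [19, 21]. Merged: [3, 8, 9, 10, 13, 15, 19, 21]

Final merged array: [3, 8, 9, 10, 13, 15, 19, 21]
Total comparisons: 6

The merged array is [3, 8, 9, 10, 13, 15, 19, 21], requiring 6 comparisons. The merge step runs in O(n) time where n is the total number of elements.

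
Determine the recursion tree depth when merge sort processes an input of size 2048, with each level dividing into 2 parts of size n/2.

For divide and conquer with division factor 2:

Problem sizes at each level:
Level 0: 2048
Level 1: 1024
Level 2: 512
Level 3: 256
Level 4: 128
Level 5: 64
Level 6: 32
Level 7: 16
Level 8: 8
Level 9: 4
Level 10: 2
Level 11: 1

The root is level 0 and the size-1 base case is level 11 (the tree spans levels 0 through 11, i.e. 12 levels counting the root), so the depth is the number of divisions: log_2(2048) = 11

The recursion tree depth is log_2(2048) = 11. At each level, the problem size is divided by 2, so it takes 11 divisions to reduce to a base case of size 1. The algorithm makes 2 recursive calls at each level.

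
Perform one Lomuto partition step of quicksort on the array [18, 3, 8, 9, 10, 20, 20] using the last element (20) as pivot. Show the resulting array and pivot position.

Lomuto partition with pivot = 20:

Initial array: [18, 3, 8, 9, 10, 20, 20]

arr[0]=18 <= 20: swap with position 0, array becomes [18, 3, 8, 9, 10, 20, 20]
arr[1]=3 <= 20: swap with position 1, array becomes [18, 3, 8, 9, 10, 20, 20]
arr[2]=8 <= 20: swap with position 2, array becomes [18, 3, 8, 9, 10, 20, 20]
arr[3]=9 <= 20: swap with position 3, array becomes [18, 3, 8, 9, 10, 20, 20]
arr[4]=10 <= 20: swap with position 4, array becomes [18, 3, 8, 9, 10, 20, 20]
arr[5]=20 <= 20: swap with position 5, array becomes [18, 3, 8, 9, 10, 20, 20]

Place pivot at position 6: [18, 3, 8, 9, 10, 20, 20]
Pivot position: 6

After partitioning with pivot 20, the array becomes [18, 3, 8, 9, 10, 20, 20]. The pivot is placed at index 6. All elements to the left of the pivot are <= 20, and all elements to the right are > 20.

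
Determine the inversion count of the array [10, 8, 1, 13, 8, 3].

Finding inversions in [10, 8, 1, 13, 8, 3]:

(0, 1): arr[0]=10 > arr[1]=8
(0, 2): arr[0]=10 > arr[2]=1
(0, 4): arr[0]=10 > arr[4]=8
(0, 5): arr[0]=10 > arr[5]=3
(1, 2): arr[1]=8 > arr[2]=1
(1, 5): arr[1]=8 > arr[5]=3
(3, 4): arr[3]=13 > arr[4]=8
(3, 5): arr[3]=13 > arr[5]=3
(4, 5): arr[4]=8 > arr[5]=3

Total inversions: 9

The array has 9 inversion(s): (0,1), (0,2), (0,4), (0,5), (1,2), (1,5), (3,4), (3,5), (4,5). Each pair (i,j) satisfies i < j and arr[i] > arr[j].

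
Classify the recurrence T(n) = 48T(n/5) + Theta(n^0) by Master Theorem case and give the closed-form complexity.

Master Theorem for T(n) = 48T(n/5) + O(n^0):

a = 48, b = 5, c = 0
log_b(a) = log_5(48) = 2.4053

Case 1: c = 0 < log_5(48) = 2.4053
T(n) = O(n^(log_5 48))

For T(n) = 48T(n/5) + O(n^0): log_5(48) = 2.4053. This is Case 1 of the Master Theorem (c < log_b(a), work dominated by leaves), giving O(n^(log_5 48)).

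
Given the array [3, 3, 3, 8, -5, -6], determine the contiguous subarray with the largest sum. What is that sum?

Using Kadane's algorithm on [3, 3, 3, 8, -5, -6]:

Scanning through the array:
Position 1 (value 3): max_ending_here = 6, max_so_far = 6
Position 2 (value 3): max_ending_here = 9, max_so_far = 9
Position 3 (value 8): max_ending_here = 17, max_so_far = 17
Position 4 (value -5): max_ending_here = 12, max_so_far = 17
Position 5 (value -6): max_ending_here = 6, max_so_far = 17

Maximum subarray: [3, 3, 3, 8]
Maximum sum: 17

The maximum subarray is [3, 3, 3, 8] with sum 17. This subarray runs from index 0 to index 3.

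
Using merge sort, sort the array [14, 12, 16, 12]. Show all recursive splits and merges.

Merge sort trace:

Split: [14, 12, 16, 12] -> [14, 12] and [16, 12]
  Split: [14, 12] -> [14] and [12]
  Merge: [14] + [12] -> [12, 14]
  Split: [16, 12] -> [16] and [12]
  Merge: [16] + [12] -> [12, 16]
Merge: [12, 14] + [12, 16] -> [12, 12, 14, 16]

Final sorted array: [12, 12, 14, 16]

The merge sort proceeds by recursively splitting the array and merging sorted halves.
After all merges, the sorted array is [12, 12, 14, 16].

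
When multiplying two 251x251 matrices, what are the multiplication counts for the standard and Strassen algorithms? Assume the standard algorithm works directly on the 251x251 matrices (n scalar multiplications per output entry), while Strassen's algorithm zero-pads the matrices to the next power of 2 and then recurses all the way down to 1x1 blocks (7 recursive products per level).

Matrix multiplication for 251x251 matrices:

Strassen's algorithm requires power-of-2 dimensions. Pad 251x251 to 256x256 (next power of 2).

Standard algorithm: 251^3 = 15813251 multiplications
Strassen's algorithm: 7^(log2(256)) = 7^8 = 5764801 multiplications
Savings: 15813251 - 5764801 = 10048450 multiplications

Standard: 15813251 multiplications (251^3). Strassen: 5764801 multiplications (7^8, after padding to 256x256). Strassen reduces 8 recursive multiplications to 7 at each level.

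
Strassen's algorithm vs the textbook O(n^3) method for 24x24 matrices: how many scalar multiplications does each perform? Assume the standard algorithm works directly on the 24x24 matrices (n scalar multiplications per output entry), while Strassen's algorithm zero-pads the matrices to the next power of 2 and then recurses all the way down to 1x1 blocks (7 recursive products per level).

Matrix multiplication for 24x24 matrices:

Strassen's algorithm requires power-of-2 dimensions. Pad 24x24 to 32x32 (next power of 2).

Standard algorithm: 24^3 = 13824 multiplications
Strassen's algorithm: 7^(log2(32)) = 7^5 = 16807 multiplications
Difference: 13824 - 16807 = -2983 (Strassen uses MORE here due to padding overhead — for small or just-over-power-of-2 n, padding can outweigh the per-level savings)

Standard: 13824 multiplications (24^3). Strassen: 16807 multiplications (7^5, after padding to 32x32). Strassen reduces 8 recursive multiplications to 7 at each level.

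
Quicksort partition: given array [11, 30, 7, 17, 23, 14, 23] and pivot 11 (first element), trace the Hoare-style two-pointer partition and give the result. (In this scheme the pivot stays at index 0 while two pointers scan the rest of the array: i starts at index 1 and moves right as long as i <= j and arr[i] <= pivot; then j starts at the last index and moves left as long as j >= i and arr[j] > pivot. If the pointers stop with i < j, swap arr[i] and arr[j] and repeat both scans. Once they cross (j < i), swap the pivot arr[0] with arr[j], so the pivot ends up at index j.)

Hoare-style two-pointer partition with pivot = 11:

Initial array: [11, 30, 7, 17, 23, 14, 23]

Pointers start at i = 1, j = 6.
i stops at index 1 (arr[1]=30 > 11), j stops at index 2 (arr[2]=7 <= 11): swap arr[1] and arr[2], array becomes [11, 7, 30, 17, 23, 14, 23]
i ends at 2, j ends at 1: the pointers have crossed (j < i), so scanning stops.

Swap pivot arr[0] with arr[1] to place pivot at position 1: [7, 11, 30, 17, 23, 14, 23]
Pivot position: 1

After partitioning with pivot 11, the array becomes [7, 11, 30, 17, 23, 14, 23]. The pivot is placed at index 1. All elements to the left of the pivot are <= 11, and all elements to the right are > 11.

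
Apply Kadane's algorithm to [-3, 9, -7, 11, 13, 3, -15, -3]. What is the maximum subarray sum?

Using Kadane's algorithm on [-3, 9, -7, 11, 13, 3, -15, -3]:

Scanning through the array:
Position 1 (value 9): max_ending_here = 9, max_so_far = 9
Position 2 (value -7): max_ending_here = 2, max_so_far = 9
Position 3 (value 11): max_ending_here = 13, max_so_far = 13
Position 4 (value 13): max_ending_here = 26, max_so_far = 26
Position 5 (value 3): max_ending_here = 29, max_so_far = 29
Position 6 (value -15): max_ending_here = 14, max_so_far = 29
Position 7 (value -3): max_ending_here = 11, max_so_far = 29

Maximum subarray: [9, -7, 11, 13, 3]
Maximum sum: 29

The maximum subarray is [9, -7, 11, 13, 3] with sum 29. This subarray runs from index 1 to index 5.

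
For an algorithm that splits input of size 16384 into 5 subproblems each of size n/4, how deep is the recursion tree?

For divide and conquer with division factor 4:

Problem sizes at each level:
Level 0: 16384
Level 1: 4096
Level 2: 1024
Level 3: 256
Level 4: 64
Level 5: 16
Level 6: 4
Level 7: 1

The root is level 0 and the size-1 base case is level 7 (the tree spans levels 0 through 7, i.e. 8 levels counting the root), so the depth is the number of divisions: log_4(16384) = 7

The recursion tree depth is log_4(16384) = 7. At each level, the problem size is divided by 4, so it takes 7 divisions to reduce to a base case of size 1. The algorithm makes 5 recursive calls at each level.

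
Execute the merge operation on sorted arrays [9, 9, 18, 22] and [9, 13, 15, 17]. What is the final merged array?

Merging process:

Compare 9 vs 9: take 9 from left. Merged: [9]
Compare 9 vs 9: take 9 from left. Merged: [9, 9]
Compare 18 vs 9: take 9 from right. Merged: [9, 9, 9]
Compare 18 vs 13: take 13 from right. Merged: [9, 9, 9, 13]
Compare 18 vs 15: take 15 from right. Merged: [9, 9, 9, 13, 15]
Compare 18 vs 17: take 17 from right. Merged: [9, 9, 9, 13, 15, 17]
Append remaining from left: [18, 22]. Merged: [9, 9, 9, 13, 15, 17, 18, 22]

Final merged array: [9, 9, 9, 13, 15, 17, 18, 22]
Total comparisons: 6

The merged array is [9, 9, 9, 13, 15, 17, 18, 22], requiring 6 comparisons. The merge step runs in O(n) time where n is the total number of elements.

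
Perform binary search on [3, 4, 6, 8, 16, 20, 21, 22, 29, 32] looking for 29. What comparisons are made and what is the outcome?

Binary search for 29 in [3, 4, 6, 8, 16, 20, 21, 22, 29, 32]:

lo=0, hi=9, mid=4, arr[mid]=16 -> 16 < 29, search right half
lo=5, hi=9, mid=7, arr[mid]=22 -> 22 < 29, search right half
lo=8, hi=9, mid=8, arr[mid]=29 -> Found target at index 8!

Binary search finds 29 at index 8 after 3 comparisons. The search repeatedly halves the search space by comparing with the middle element.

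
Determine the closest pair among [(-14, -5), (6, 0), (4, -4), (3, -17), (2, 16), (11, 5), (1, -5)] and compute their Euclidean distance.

Computing all pairwise distances among 7 points:

d((-14, -5), (6, 0)) = 20.6155
d((-14, -5), (4, -4)) = 18.0278
d((-14, -5), (3, -17)) = 20.8087
d((-14, -5), (2, 16)) = 26.4008
d((-14, -5), (11, 5)) = 26.9258
d((-14, -5), (1, -5)) = 15.0
d((6, 0), (4, -4)) = 4.4721
d((6, 0), (3, -17)) = 17.2627
d((6, 0), (2, 16)) = 16.4924
d((6, 0), (11, 5)) = 7.0711
d((6, 0), (1, -5)) = 7.0711
d((4, -4), (3, -17)) = 13.0384
d((4, -4), (2, 16)) = 20.0998
d((4, -4), (11, 5)) = 11.4018
d((4, -4), (1, -5)) = 3.1623 <-- minimum
d((3, -17), (2, 16)) = 33.0151
d((3, -17), (11, 5)) = 23.4094
d((3, -17), (1, -5)) = 12.1655
d((2, 16), (11, 5)) = 14.2127
d((2, 16), (1, -5)) = 21.0238
d((11, 5), (1, -5)) = 14.1421

Closest pair: (4, -4) and (1, -5) with distance 3.1623

The closest pair is (4, -4) and (1, -5) with Euclidean distance 3.1623. For 7 points, brute-force pairwise comparison is shown above. For large n, the divide-and-conquer algorithm (sort by x, recurse on halves, check the dividing strip) achieves O(n log n).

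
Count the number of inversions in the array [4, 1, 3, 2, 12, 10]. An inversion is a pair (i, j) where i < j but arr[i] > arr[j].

Finding inversions in [4, 1, 3, 2, 12, 10]:

(0, 1): arr[0]=4 > arr[1]=1
(0, 2): arr[0]=4 > arr[2]=3
(0, 3): arr[0]=4 > arr[3]=2
(2, 3): arr[2]=3 > arr[3]=2
(4, 5): arr[4]=12 > arr[5]=10

Total inversions: 5

The array has 5 inversion(s): (0,1), (0,2), (0,3), (2,3), (4,5). Each pair (i,j) satisfies i < j and arr[i] > arr[j].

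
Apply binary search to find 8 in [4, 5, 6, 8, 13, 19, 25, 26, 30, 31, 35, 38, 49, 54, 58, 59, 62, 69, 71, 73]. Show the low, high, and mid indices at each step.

Binary search for 8 in [4, 5, 6, 8, 13, 19, 25, 26, 30, 31, 35, 38, 49, 54, 58, 59, 62, 69, 71, 73]:

lo=0, hi=19, mid=9, arr[mid]=31 -> 31 > 8, search left half
lo=0, hi=8, mid=4, arr[mid]=13 -> 13 > 8, search left half
lo=0, hi=3, mid=1, arr[mid]=5 -> 5 < 8, search right half
lo=2, hi=3, mid=2, arr[mid]=6 -> 6 < 8, search right half
lo=3, hi=3, mid=3, arr[mid]=8 -> Found target at index 3!

Binary search finds 8 at index 3 after 5 comparisons. The search repeatedly halves the search space by comparing with the middle element.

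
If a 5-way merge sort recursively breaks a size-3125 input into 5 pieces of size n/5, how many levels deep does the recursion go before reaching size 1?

For divide and conquer with division factor 5:

Problem sizes at each level:
Level 0: 3125
Level 1: 625
Level 2: 125
Level 3: 25
Level 4: 5
Level 5: 1

The root is level 0 and the size-1 base case is level 5 (the tree spans levels 0 through 5, i.e. 6 levels counting the root), so the depth is the number of divisions: log_5(3125) = 5

The recursion tree depth is log_5(3125) = 5. At each level, the problem size is divided by 5, so it takes 5 divisions to reduce to a base case of size 1. The algorithm makes 5 recursive calls at each level.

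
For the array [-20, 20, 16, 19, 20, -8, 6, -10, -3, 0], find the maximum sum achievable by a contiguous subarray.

Using Kadane's algorithm on [-20, 20, 16, 19, 20, -8, 6, -10, -3, 0]:

Scanning through the array:
Position 1 (value 20): max_ending_here = 20, max_so_far = 20
Position 2 (value 16): max_ending_here = 36, max_so_far = 36
Position 3 (value 19): max_ending_here = 55, max_so_far = 55
Position 4 (value 20): max_ending_here = 75, max_so_far = 75
Position 5 (value -8): max_ending_here = 67, max_so_far = 75
Position 6 (value 6): max_ending_here = 73, max_so_far = 75
Position 7 (value -10): max_ending_here = 63, max_so_far = 75
Position 8 (value -3): max_ending_here = 60, max_so_far = 75
Position 9 (value 0): max_ending_here = 60, max_so_far = 75

Maximum subarray: [20, 16, 19, 20]
Maximum sum: 75

The maximum subarray is [20, 16, 19, 20] with sum 75. This subarray runs from index 1 to index 4.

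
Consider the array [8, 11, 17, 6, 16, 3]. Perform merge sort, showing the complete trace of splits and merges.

Merge sort trace:

Split: [8, 11, 17, 6, 16, 3] -> [8, 11, 17] and [6, 16, 3]
  Split: [8, 11, 17] -> [8] and [11, 17]
    Split: [11, 17] -> [11] and [17]
    Merge: [11] + [17] -> [11, 17]
  Merge: [8] + [11, 17] -> [8, 11, 17]
  Split: [6, 16, 3] -> [6] and [16, 3]
    Split: [16, 3] -> [16] and [3]
    Merge: [16] + [3] -> [3, 16]
  Merge: [6] + [3, 16] -> [3, 6, 16]
Merge: [8, 11, 17] + [3, 6, 16] -> [3, 6, 8, 11, 16, 17]

Final sorted array: [3, 6, 8, 11, 16, 17]

The merge sort proceeds by recursively splitting the array and merging sorted halves.
After all merges, the sorted array is [3, 6, 8, 11, 16, 17].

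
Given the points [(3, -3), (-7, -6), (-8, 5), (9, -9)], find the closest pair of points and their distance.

Computing all pairwise distances among 4 points:

d((3, -3), (-7, -6)) = 10.4403
d((3, -3), (-8, 5)) = 13.6015
d((3, -3), (9, -9)) = 8.4853 <-- minimum
d((-7, -6), (-8, 5)) = 11.0454
d((-7, -6), (9, -9)) = 16.2788
d((-8, 5), (9, -9)) = 22.0227

Closest pair: (3, -3) and (9, -9) with distance 8.4853

The closest pair is (3, -3) and (9, -9) with Euclidean distance 8.4853. For 4 points, brute-force pairwise comparison is shown above. For large n, the divide-and-conquer algorithm (sort by x, recurse on halves, check the dividing strip) achieves O(n log n).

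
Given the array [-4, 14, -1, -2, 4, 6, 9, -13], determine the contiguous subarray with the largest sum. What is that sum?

Using Kadane's algorithm on [-4, 14, -1, -2, 4, 6, 9, -13]:

Scanning through the array:
Position 1 (value 14): max_ending_here = 14, max_so_far = 14
Position 2 (value -1): max_ending_here = 13, max_so_far = 14
Position 3 (value -2): max_ending_here = 11, max_so_far = 14
Position 4 (value 4): max_ending_here = 15, max_so_far = 15
Position 5 (value 6): max_ending_here = 21, max_so_far = 21
Position 6 (value 9): max_ending_here = 30, max_so_far = 30
Position 7 (value -13): max_ending_here = 17, max_so_far = 30

Maximum subarray: [14, -1, -2, 4, 6, 9]
Maximum sum: 30

The maximum subarray is [14, -1, -2, 4, 6, 9] with sum 30. This subarray runs from index 1 to index 6.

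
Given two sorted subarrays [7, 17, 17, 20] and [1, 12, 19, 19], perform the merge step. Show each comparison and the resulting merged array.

Merging process:

Compare 7 vs 1: take 1 from right. Merged: [1]
Compare 7 vs 12: take 7 from left. Merged: [1, 7]
Compare 17 vs 12: take 12 from right. Merged: [1, 7, 12]
Compare 17 vs 19: take 17 from left. Merged: [1, 7, 12, 17]
Compare 17 vs 19: take 17 from left. Merged: [1, 7, 12, 17, 17]
Compare 20 vs 19: take 19 from right. Merged: [1, 7, 12, 17, 17, 19]
Compare 20 vs 19: take 19 from right. Merged: [1, 7, 12, 17, 17, 19, 19]
Append remaining from left: [20]. Merged: [1, 7, 12, 17, 17, 19, 19, 20]

Final merged array: [1, 7, 12, 17, 17, 19, 19, 20]
Total comparisons: 7

The merged array is [1, 7, 12, 17, 17, 19, 19, 20], requiring 7 comparisons. The merge step runs in O(n) time where n is the total number of elements.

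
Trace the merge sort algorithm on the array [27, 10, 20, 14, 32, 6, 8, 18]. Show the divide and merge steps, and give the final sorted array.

Merge sort trace:

Split: [27, 10, 20, 14, 32, 6, 8, 18] -> [27, 10, 20, 14] and [32, 6, 8, 18]
  Split: [27, 10, 20, 14] -> [27, 10] and [20, 14]
    Split: [27, 10] -> [27] and [10]
    Merge: [27] + [10] -> [10, 27]
    Split: [20, 14] -> [20] and [14]
    Merge: [20] + [14] -> [14, 20]
  Merge: [10, 27] + [14, 20] -> [10, 14, 20, 27]
  Split: [32, 6, 8, 18] -> [32, 6] and [8, 18]
    Split: [32, 6] -> [32] and [6]
    Merge: [32] + [6] -> [6, 32]
    Split: [8, 18] -> [8] and [18]
    Merge: [8] + [18] -> [8, 18]
  Merge: [6, 32] + [8, 18] -> [6, 8, 18, 32]
Merge: [10, 14, 20, 27] + [6, 8, 18, 32] -> [6, 8, 10, 14, 18, 20, 27, 32]

Final sorted array: [6, 8, 10, 14, 18, 20, 27, 32]

The merge sort proceeds by recursively splitting the array and merging sorted halves.
After all merges, the sorted array is [6, 8, 10, 14, 18, 20, 27, 32].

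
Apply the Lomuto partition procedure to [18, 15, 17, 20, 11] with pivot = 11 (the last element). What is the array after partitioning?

Lomuto partition with pivot = 11:

Initial array: [18, 15, 17, 20, 11]

arr[0]=18 > 11: no swap
arr[1]=15 > 11: no swap
arr[2]=17 > 11: no swap
arr[3]=20 > 11: no swap

Place pivot at position 0: [11, 15, 17, 20, 18]
Pivot position: 0

After partitioning with pivot 11, the array becomes [11, 15, 17, 20, 18]. The pivot is placed at index 0. All elements to the left of the pivot are <= 11, and all elements to the right are > 11.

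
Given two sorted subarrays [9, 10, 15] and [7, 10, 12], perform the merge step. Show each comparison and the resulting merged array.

Merging process:

Compare 9 vs 7: take 7 from right. Merged: [7]
Compare 9 vs 10: take 9 from left. Merged: [7, 9]
Compare 10 vs 10: take 10 from left. Merged: [7, 9, 10]
Compare 15 vs 10: take 10 from right. Merged: [7, 9, 10, 10]
Compare 15 vs 12: take 12 from right. Merged: [7, 9, 10, 10, 12]
Append remaining from left: [15]. Merged: [7, 9, 10, 10, 12, 15]

Final merged array: [7, 9, 10, 10, 12, 15]
Total comparisons: 5

The merged array is [7, 9, 10, 10, 12, 15], requiring 5 comparisons. The merge step runs in O(n) time where n is the total number of elements.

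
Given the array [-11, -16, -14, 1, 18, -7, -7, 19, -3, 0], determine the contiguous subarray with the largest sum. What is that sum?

Using Kadane's algorithm on [-11, -16, -14, 1, 18, -7, -7, 19, -3, 0]:

Scanning through the array:
Position 1 (value -16): max_ending_here = -16, max_so_far = -11
Position 2 (value -14): max_ending_here = -14, max_so_far = -11
Position 3 (value 1): max_ending_here = 1, max_so_far = 1
Position 4 (value 18): max_ending_here = 19, max_so_far = 19
Position 5 (value -7): max_ending_here = 12, max_so_far = 19
Position 6 (value -7): max_ending_here = 5, max_so_far = 19
Position 7 (value 19): max_ending_here = 24, max_so_far = 24
Position 8 (value -3): max_ending_here = 21, max_so_far = 24
Position 9 (value 0): max_ending_here = 21, max_so_far = 24

Maximum subarray: [1, 18, -7, -7, 19]
Maximum sum: 24

The maximum subarray is [1, 18, -7, -7, 19] with sum 24. This subarray runs from index 3 to index 7.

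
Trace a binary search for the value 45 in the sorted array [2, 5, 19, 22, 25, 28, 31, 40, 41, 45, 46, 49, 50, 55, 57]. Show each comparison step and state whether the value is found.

Binary search for 45 in [2, 5, 19, 22, 25, 28, 31, 40, 41, 45, 46, 49, 50, 55, 57]:

lo=0, hi=14, mid=7, arr[mid]=40 -> 40 < 45, search right half
lo=8, hi=14, mid=11, arr[mid]=49 -> 49 > 45, search left half
lo=8, hi=10, mid=9, arr[mid]=45 -> Found target at index 9!

Binary search finds 45 at index 9 after 3 comparisons. The search repeatedly halves the search space by comparing with the middle element.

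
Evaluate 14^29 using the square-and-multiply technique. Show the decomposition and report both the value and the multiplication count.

Computing 14^29 by squaring (build up from 14^1; each line after the first costs one multiplication):

14^1 = 14
14^2 = (14^1)^2 = 14^2 = 196
14^3 = 14 * 14^2 = 14 * 196 = 2744
14^6 = (14^3)^2 = 2744^2 = 7529536
14^7 = 14 * 14^6 = 14 * 7529536 = 105413504
14^14 = (14^7)^2 = 105413504^2 = 11112006825558016
14^28 = (14^14)^2 = 11112006825558016^2 = 123476695691247935826229781856256
14^29 = 14 * 14^28 = 14 * 123476695691247935826229781856256 = 1728673739677471101567216945987584

Result: 1728673739677471101567216945987584
Multiplications needed: 7 (7 lines after 14^1)

14^29 = 1728673739677471101567216945987584. Using exponentiation by squaring, this requires 7 multiplications. The key idea: if the exponent is even, square the half-power; if odd, multiply by the base once.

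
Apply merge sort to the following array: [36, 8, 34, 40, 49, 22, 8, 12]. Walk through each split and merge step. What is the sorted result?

Merge sort trace:

Split: [36, 8, 34, 40, 49, 22, 8, 12] -> [36, 8, 34, 40] and [49, 22, 8, 12]
  Split: [36, 8, 34, 40] -> [36, 8] and [34, 40]
    Split: [36, 8] -> [36] and [8]
    Merge: [36] + [8] -> [8, 36]
    Split: [34, 40] -> [34] and [40]
    Merge: [34] + [40] -> [34, 40]
  Merge: [8, 36] + [34, 40] -> [8, 34, 36, 40]
  Split: [49, 22, 8, 12] -> [49, 22] and [8, 12]
    Split: [49, 22] -> [49] and [22]
    Merge: [49] + [22] -> [22, 49]
    Split: [8, 12] -> [8] and [12]
    Merge: [8] + [12] -> [8, 12]
  Merge: [22, 49] + [8, 12] -> [8, 12, 22, 49]
Merge: [8, 34, 36, 40] + [8, 12, 22, 49] -> [8, 8, 12, 22, 34, 36, 40, 49]

Final sorted array: [8, 8, 12, 22, 34, 36, 40, 49]

The merge sort proceeds by recursively splitting the array and merging sorted halves.
After all merges, the sorted array is [8, 8, 12, 22, 34, 36, 40, 49].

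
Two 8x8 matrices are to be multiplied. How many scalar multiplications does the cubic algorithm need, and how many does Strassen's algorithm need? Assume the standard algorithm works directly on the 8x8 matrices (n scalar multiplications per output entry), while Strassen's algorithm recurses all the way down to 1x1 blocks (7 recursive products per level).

Matrix multiplication for 8x8 matrices:

Standard algorithm: 8^3 = 512 multiplications
Strassen's algorithm: 7^(log2(8)) = 7^3 = 343 multiplications
Savings: 512 - 343 = 169 multiplications

Standard: 512 multiplications (8^3). Strassen: 343 multiplications (7^3). Strassen reduces 8 recursive multiplications to 7 at each level.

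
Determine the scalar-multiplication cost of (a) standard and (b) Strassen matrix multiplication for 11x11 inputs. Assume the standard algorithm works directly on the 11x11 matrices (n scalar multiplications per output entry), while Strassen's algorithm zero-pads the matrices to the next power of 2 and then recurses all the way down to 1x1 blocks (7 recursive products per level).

Matrix multiplication for 11x11 matrices:

Strassen's algorithm requires power-of-2 dimensions. Pad 11x11 to 16x16 (next power of 2).

Standard algorithm: 11^3 = 1331 multiplications
Strassen's algorithm: 7^(log2(16)) = 7^4 = 2401 multiplications
Difference: 1331 - 2401 = -1070 (Strassen uses MORE here due to padding overhead — for small or just-over-power-of-2 n, padding can outweigh the per-level savings)

Standard: 1331 multiplications (11^3). Strassen: 2401 multiplications (7^4, after padding to 16x16). Strassen reduces 8 recursive multiplications to 7 at each level.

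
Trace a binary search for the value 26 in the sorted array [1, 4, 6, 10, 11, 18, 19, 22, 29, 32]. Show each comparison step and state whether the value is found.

Binary search for 26 in [1, 4, 6, 10, 11, 18, 19, 22, 29, 32]:

lo=0, hi=9, mid=4, arr[mid]=11 -> 11 < 26, search right half
lo=5, hi=9, mid=7, arr[mid]=22 -> 22 < 26, search right half
lo=8, hi=9, mid=8, arr[mid]=29 -> 29 > 26, search left half
lo=8 > hi=7, target 26 not found

Binary search determines that 26 is not in the array after 3 comparisons. The search space was exhausted without finding the target.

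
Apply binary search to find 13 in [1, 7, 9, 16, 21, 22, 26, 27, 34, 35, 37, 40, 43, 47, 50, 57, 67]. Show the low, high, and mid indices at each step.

Binary search for 13 in [1, 7, 9, 16, 21, 22, 26, 27, 34, 35, 37, 40, 43, 47, 50, 57, 67]:

lo=0, hi=16, mid=8, arr[mid]=34 -> 34 > 13, search left half
lo=0, hi=7, mid=3, arr[mid]=16 -> 16 > 13, search left half
lo=0, hi=2, mid=1, arr[mid]=7 -> 7 < 13, search right half
lo=2, hi=2, mid=2, arr[mid]=9 -> 9 < 13, search right half
lo=3 > hi=2, target 13 not found

Binary search determines that 13 is not in the array after 4 comparisons. The search space was exhausted without finding the target.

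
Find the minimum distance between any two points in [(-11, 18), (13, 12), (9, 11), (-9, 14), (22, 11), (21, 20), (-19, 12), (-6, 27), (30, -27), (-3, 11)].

Computing all pairwise distances among 10 points:

d((-11, 18), (13, 12)) = 24.7386
d((-11, 18), (9, 11)) = 21.1896
d((-11, 18), (-9, 14)) = 4.4721
d((-11, 18), (22, 11)) = 33.7343
d((-11, 18), (21, 20)) = 32.0624
d((-11, 18), (-19, 12)) = 10.0
d((-11, 18), (-6, 27)) = 10.2956
d((-11, 18), (30, -27)) = 60.8769
d((-11, 18), (-3, 11)) = 10.6301
d((13, 12), (9, 11)) = 4.1231 <-- minimum
d((13, 12), (-9, 14)) = 22.0907
d((13, 12), (22, 11)) = 9.0554
d((13, 12), (21, 20)) = 11.3137
d((13, 12), (-19, 12)) = 32.0
d((13, 12), (-6, 27)) = 24.2074
d((13, 12), (30, -27)) = 42.5441
d((13, 12), (-3, 11)) = 16.0312
d((9, 11), (-9, 14)) = 18.2483
d((9, 11), (22, 11)) = 13.0
d((9, 11), (21, 20)) = 15.0
d((9, 11), (-19, 12)) = 28.0179
d((9, 11), (-6, 27)) = 21.9317
d((9, 11), (30, -27)) = 43.4166
d((9, 11), (-3, 11)) = 12.0
d((-9, 14), (22, 11)) = 31.1448
d((-9, 14), (21, 20)) = 30.5941
d((-9, 14), (-19, 12)) = 10.198
d((-9, 14), (-6, 27)) = 13.3417
d((-9, 14), (30, -27)) = 56.5862
d((-9, 14), (-3, 11)) = 6.7082
d((22, 11), (21, 20)) = 9.0554
d((22, 11), (-19, 12)) = 41.0122
d((22, 11), (-6, 27)) = 32.249
d((22, 11), (30, -27)) = 38.833
d((22, 11), (-3, 11)) = 25.0
d((21, 20), (-19, 12)) = 40.7922
d((21, 20), (-6, 27)) = 27.8927
d((21, 20), (30, -27)) = 47.8539
d((21, 20), (-3, 11)) = 25.632
d((-19, 12), (-6, 27)) = 19.8494
d((-19, 12), (30, -27)) = 62.6259
d((-19, 12), (-3, 11)) = 16.0312
d((-6, 27), (30, -27)) = 64.8999
d((-6, 27), (-3, 11)) = 16.2788
d((30, -27), (-3, 11)) = 50.3289

Closest pair: (13, 12) and (9, 11) with distance 4.1231

The closest pair is (13, 12) and (9, 11) with Euclidean distance 4.1231. For 10 points, brute-force pairwise comparison is shown above. For large n, the divide-and-conquer algorithm (sort by x, recurse on halves, check the dividing strip) achieves O(n log n).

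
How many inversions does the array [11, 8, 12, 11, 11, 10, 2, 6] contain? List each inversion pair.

Finding inversions in [11, 8, 12, 11, 11, 10, 2, 6]:

(0, 1): arr[0]=11 > arr[1]=8
(0, 5): arr[0]=11 > arr[5]=10
(0, 6): arr[0]=11 > arr[6]=2
(0, 7): arr[0]=11 > arr[7]=6
(1, 6): arr[1]=8 > arr[6]=2
(1, 7): arr[1]=8 > arr[7]=6
(2, 3): arr[2]=12 > arr[3]=11
(2, 4): arr[2]=12 > arr[4]=11
(2, 5): arr[2]=12 > arr[5]=10
(2, 6): arr[2]=12 > arr[6]=2
(2, 7): arr[2]=12 > arr[7]=6
(3, 5): arr[3]=11 > arr[5]=10
(3, 6): arr[3]=11 > arr[6]=2
(3, 7): arr[3]=11 > arr[7]=6
(4, 5): arr[4]=11 > arr[5]=10
(4, 6): arr[4]=11 > arr[6]=2
(4, 7): arr[4]=11 > arr[7]=6
(5, 6): arr[5]=10 > arr[6]=2
(5, 7): arr[5]=10 > arr[7]=6

Total inversions: 19

The array has 19 inversion(s): (0,1), (0,5), (0,6), (0,7), (1,6), (1,7), (2,3), (2,4), (2,5), (2,6), (2,7), (3,5), (3,6), (3,7), (4,5), (4,6), (4,7), (5,6), (5,7). Each pair (i,j) satisfies i < j and arr[i] > arr[j].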